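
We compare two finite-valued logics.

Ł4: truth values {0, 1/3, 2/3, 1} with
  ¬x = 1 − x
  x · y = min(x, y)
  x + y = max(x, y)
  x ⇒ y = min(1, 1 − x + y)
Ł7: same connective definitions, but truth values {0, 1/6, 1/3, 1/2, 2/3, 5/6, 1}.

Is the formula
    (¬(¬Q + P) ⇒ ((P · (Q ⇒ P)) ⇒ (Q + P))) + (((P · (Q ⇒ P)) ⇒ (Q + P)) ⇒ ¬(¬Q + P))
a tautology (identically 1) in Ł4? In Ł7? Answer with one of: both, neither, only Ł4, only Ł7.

both

In Ł4: every assignment gives 1 — tautology.
In Ł7: every assignment gives 1 — tautology.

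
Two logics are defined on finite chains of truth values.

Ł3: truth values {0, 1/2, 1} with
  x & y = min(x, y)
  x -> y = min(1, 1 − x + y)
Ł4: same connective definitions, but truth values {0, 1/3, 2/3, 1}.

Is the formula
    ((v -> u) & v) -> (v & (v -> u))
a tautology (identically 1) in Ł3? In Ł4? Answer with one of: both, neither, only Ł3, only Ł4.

In Ł3: every assignment gives 1 — tautology.
In Ł4: every assignment gives 1 — tautology.

both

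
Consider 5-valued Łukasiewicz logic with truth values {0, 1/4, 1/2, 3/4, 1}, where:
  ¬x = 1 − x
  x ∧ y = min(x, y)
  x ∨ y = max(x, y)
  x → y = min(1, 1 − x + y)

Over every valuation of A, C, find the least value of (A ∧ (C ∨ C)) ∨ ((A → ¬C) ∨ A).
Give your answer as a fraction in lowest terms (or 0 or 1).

1/2

Take A = 1/2, C = 1:
C ∨ C = 1 ∨ 1 = 1
A ∧ (C ∨ C) = 1/2 ∧ 1 = 1/2
¬C = ¬1 = 0
A → ¬C = 1/2 → 0 = 1/2
(A → ¬C) ∨ A = 1/2 ∨ 1/2 = 1/2
(A ∧ (C ∨ C)) ∨ ((A → ¬C) ∨ A) = 1/2 ∨ 1/2 = 1/2
No assignment yields a value below 1/2, so this is the minimum.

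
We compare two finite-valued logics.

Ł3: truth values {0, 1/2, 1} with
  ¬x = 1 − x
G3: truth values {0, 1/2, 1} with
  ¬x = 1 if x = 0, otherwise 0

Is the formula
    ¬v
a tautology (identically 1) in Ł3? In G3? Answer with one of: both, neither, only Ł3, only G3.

neither

In Ł3: at v = 1/2 the value is 1/2 — not a tautology.
In G3: at v = 1/2 the value is 0 — not a tautology.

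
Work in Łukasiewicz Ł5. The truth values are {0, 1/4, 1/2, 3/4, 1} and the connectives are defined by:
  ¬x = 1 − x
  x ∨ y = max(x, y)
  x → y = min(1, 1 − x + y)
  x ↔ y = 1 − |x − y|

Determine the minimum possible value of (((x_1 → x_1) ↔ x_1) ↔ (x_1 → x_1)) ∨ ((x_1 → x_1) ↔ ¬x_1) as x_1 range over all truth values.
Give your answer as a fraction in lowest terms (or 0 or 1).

1/2

Take x_1 = 1/2:
x_1 → x_1 = 1/2 → 1/2 = 1
(x_1 → x_1) ↔ x_1 = 1 ↔ 1/2 = 1/2
x_1 → x_1 = 1/2 → 1/2 = 1
((x_1 → x_1) ↔ x_1) ↔ (x_1 → x_1) = 1/2 ↔ 1 = 1/2
x_1 → x_1 = 1/2 → 1/2 = 1
¬x_1 = ¬1/2 = 1/2
(x_1 → x_1) ↔ ¬x_1 = 1 ↔ 1/2 = 1/2
(((x_1 → x_1) ↔ x_1) ↔ (x_1 → x_1)) ∨ ((x_1 → x_1) ↔ ¬x_1) = 1/2 ∨ 1/2 = 1/2
No assignment yields a value below 1/2, so this is the minimum.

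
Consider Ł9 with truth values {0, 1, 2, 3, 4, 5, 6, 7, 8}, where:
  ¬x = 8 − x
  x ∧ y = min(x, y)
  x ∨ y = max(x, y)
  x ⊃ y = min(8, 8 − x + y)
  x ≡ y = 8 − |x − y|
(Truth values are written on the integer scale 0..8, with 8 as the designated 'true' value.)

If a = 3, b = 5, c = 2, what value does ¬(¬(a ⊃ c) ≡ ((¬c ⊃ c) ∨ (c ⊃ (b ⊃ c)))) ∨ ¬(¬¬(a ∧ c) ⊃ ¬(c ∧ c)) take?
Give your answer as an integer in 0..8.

a ⊃ c = 3 ⊃ 2 = 7
¬(a ⊃ c) = ¬7 = 1
¬c = ¬2 = 6
¬c ⊃ c = 6 ⊃ 2 = 4
b ⊃ c = 5 ⊃ 2 = 5
c ⊃ (b ⊃ c) = 2 ⊃ 5 = 8
(¬c ⊃ c) ∨ (c ⊃ (b ⊃ c)) = 4 ∨ 8 = 8
¬(a ⊃ c) ≡ ((¬c ⊃ c) ∨ (c ⊃ (b ⊃ c))) = 1 ≡ 8 = 1
¬(¬(a ⊃ c) ≡ ((¬c ⊃ c) ∨ (c ⊃ (b ⊃ c)))) = ¬1 = 7
a ∧ c = 3 ∧ 2 = 2
¬(a ∧ c) = ¬2 = 6
¬¬(a ∧ c) = ¬6 = 2
c ∧ c = 2 ∧ 2 = 2
¬(c ∧ c) = ¬2 = 6
¬¬(a ∧ c) ⊃ ¬(c ∧ c) = 2 ⊃ 6 = 8
¬(¬¬(a ∧ c) ⊃ ¬(c ∧ c)) = ¬8 = 0
¬(¬(a ⊃ c) ≡ ((¬c ⊃ c) ∨ (c ⊃ (b ⊃ c)))) ∨ ¬(¬¬(a ∧ c) ⊃ ¬(c ∧ c)) = 7 ∨ 0 = 7

7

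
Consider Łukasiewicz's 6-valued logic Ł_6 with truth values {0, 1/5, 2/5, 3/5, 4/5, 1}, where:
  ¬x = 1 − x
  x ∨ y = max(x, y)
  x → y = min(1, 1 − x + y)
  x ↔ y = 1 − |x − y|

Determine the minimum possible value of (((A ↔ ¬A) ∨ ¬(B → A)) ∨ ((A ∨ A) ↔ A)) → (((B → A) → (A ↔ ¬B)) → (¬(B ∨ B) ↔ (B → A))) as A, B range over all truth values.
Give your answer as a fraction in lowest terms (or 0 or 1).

3/5

Take A = 2/5, B = 3/5:
¬A = ¬2/5 = 3/5
A ↔ ¬A = 2/5 ↔ 3/5 = 4/5
B → A = 3/5 → 2/5 = 4/5
¬(B → A) = ¬4/5 = 1/5
(A ↔ ¬A) ∨ ¬(B → A) = 4/5 ∨ 1/5 = 4/5
A ∨ A = 2/5 ∨ 2/5 = 2/5
(A ∨ A) ↔ A = 2/5 ↔ 2/5 = 1
((A ↔ ¬A) ∨ ¬(B → A)) ∨ ((A ∨ A) ↔ A) = 4/5 ∨ 1 = 1
B → A = 3/5 → 2/5 = 4/5
¬B = ¬3/5 = 2/5
A ↔ ¬B = 2/5 ↔ 2/5 = 1
(B → A) → (A ↔ ¬B) = 4/5 → 1 = 1
B ∨ B = 3/5 ∨ 3/5 = 3/5
¬(B ∨ B) = ¬3/5 = 2/5
B → A = 3/5 → 2/5 = 4/5
¬(B ∨ B) ↔ (B → A) = 2/5 ↔ 4/5 = 3/5
((B → A) → (A ↔ ¬B)) → (¬(B ∨ B) ↔ (B → A)) = 1 → 3/5 = 3/5
(((A ↔ ¬A) ∨ ¬(B → A)) ∨ ((A ∨ A) ↔ A)) → (((B → A) → (A ↔ ¬B)) → (¬(B ∨ B) ↔ (B → A))) = 1 → 3/5 = 3/5
No assignment yields a value below 3/5, so this is the minimum.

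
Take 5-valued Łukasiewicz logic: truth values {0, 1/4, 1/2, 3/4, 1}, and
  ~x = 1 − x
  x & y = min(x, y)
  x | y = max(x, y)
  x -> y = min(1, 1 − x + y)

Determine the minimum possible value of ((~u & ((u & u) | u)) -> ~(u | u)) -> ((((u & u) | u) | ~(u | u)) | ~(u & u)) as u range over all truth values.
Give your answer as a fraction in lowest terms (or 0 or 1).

1/2

Take u = 1/2:
~u = ~1/2 = 1/2
u & u = 1/2 & 1/2 = 1/2
(u & u) | u = 1/2 | 1/2 = 1/2
~u & ((u & u) | u) = 1/2 & 1/2 = 1/2
u | u = 1/2 | 1/2 = 1/2
~(u | u) = ~1/2 = 1/2
(~u & ((u & u) | u)) -> ~(u | u) = 1/2 -> 1/2 = 1
u & u = 1/2 & 1/2 = 1/2
(u & u) | u = 1/2 | 1/2 = 1/2
u | u = 1/2 | 1/2 = 1/2
~(u | u) = ~1/2 = 1/2
((u & u) | u) | ~(u | u) = 1/2 | 1/2 = 1/2
u & u = 1/2 & 1/2 = 1/2
~(u & u) = ~1/2 = 1/2
(((u & u) | u) | ~(u | u)) | ~(u & u) = 1/2 | 1/2 = 1/2
((~u & ((u & u) | u)) -> ~(u | u)) -> ((((u & u) | u) | ~(u | u)) | ~(u & u)) = 1 -> 1/2 = 1/2
No assignment yields a value below 1/2, so this is the minimum.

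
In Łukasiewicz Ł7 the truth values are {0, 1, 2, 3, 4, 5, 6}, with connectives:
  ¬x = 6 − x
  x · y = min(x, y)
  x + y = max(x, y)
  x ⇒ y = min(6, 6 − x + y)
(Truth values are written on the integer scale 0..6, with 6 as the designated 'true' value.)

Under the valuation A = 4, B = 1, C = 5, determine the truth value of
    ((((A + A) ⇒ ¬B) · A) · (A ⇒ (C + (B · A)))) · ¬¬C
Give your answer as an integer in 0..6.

4

A + A = 4 + 4 = 4
¬B = ¬1 = 5
(A + A) ⇒ ¬B = 4 ⇒ 5 = 6
((A + A) ⇒ ¬B) · A = 6 · 4 = 4
B · A = 1 · 4 = 1
C + (B · A) = 5 + 1 = 5
A ⇒ (C + (B · A)) = 4 ⇒ 5 = 6
(((A + A) ⇒ ¬B) · A) · (A ⇒ (C + (B · A))) = 4 · 6 = 4
¬C = ¬5 = 1
¬¬C = ¬1 = 5
((((A + A) ⇒ ¬B) · A) · (A ⇒ (C + (B · A)))) · ¬¬C = 4 · 5 = 4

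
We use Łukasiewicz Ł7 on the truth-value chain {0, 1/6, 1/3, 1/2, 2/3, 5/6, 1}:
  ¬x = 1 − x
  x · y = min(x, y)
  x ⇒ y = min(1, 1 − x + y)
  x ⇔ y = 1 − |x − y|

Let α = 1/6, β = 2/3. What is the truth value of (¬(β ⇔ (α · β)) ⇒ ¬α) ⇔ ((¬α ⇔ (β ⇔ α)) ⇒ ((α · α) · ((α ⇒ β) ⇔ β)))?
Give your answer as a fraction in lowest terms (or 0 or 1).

α · β = 1/6 · 2/3 = 1/6
β ⇔ (α · β) = 2/3 ⇔ 1/6 = 1/2
¬(β ⇔ (α · β)) = ¬1/2 = 1/2
¬α = ¬1/6 = 5/6
¬(β ⇔ (α · β)) ⇒ ¬α = 1/2 ⇒ 5/6 = 1
¬α = ¬1/6 = 5/6
β ⇔ α = 2/3 ⇔ 1/6 = 1/2
¬α ⇔ (β ⇔ α) = 5/6 ⇔ 1/2 = 2/3
α · α = 1/6 · 1/6 = 1/6
α ⇒ β = 1/6 ⇒ 2/3 = 1
(α ⇒ β) ⇔ β = 1 ⇔ 2/3 = 2/3
(α · α) · ((α ⇒ β) ⇔ β) = 1/6 · 2/3 = 1/6
(¬α ⇔ (β ⇔ α)) ⇒ ((α · α) · ((α ⇒ β) ⇔ β)) = 2/3 ⇒ 1/6 = 1/2
(¬(β ⇔ (α · β)) ⇒ ¬α) ⇔ ((¬α ⇔ (β ⇔ α)) ⇒ ((α · α) · ((α ⇒ β) ⇔ β))) = 1 ⇔ 1/2 = 1/2

1/2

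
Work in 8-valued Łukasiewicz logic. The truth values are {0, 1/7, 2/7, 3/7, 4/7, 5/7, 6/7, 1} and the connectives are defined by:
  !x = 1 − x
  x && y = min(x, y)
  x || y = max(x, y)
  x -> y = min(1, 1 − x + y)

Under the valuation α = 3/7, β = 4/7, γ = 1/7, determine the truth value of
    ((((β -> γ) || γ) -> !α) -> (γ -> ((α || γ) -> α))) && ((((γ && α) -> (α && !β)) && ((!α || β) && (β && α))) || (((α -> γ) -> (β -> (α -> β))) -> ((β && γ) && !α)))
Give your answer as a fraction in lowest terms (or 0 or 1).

β -> γ = 4/7 -> 1/7 = 4/7
(β -> γ) || γ = 4/7 || 1/7 = 4/7
!α = !3/7 = 4/7
((β -> γ) || γ) -> !α = 4/7 -> 4/7 = 1
α || γ = 3/7 || 1/7 = 3/7
(α || γ) -> α = 3/7 -> 3/7 = 1
γ -> ((α || γ) -> α) = 1/7 -> 1 = 1
(((β -> γ) || γ) -> !α) -> (γ -> ((α || γ) -> α)) = 1 -> 1 = 1
γ && α = 1/7 && 3/7 = 1/7
!β = !4/7 = 3/7
α && !β = 3/7 && 3/7 = 3/7
(γ && α) -> (α && !β) = 1/7 -> 3/7 = 1
!α = !3/7 = 4/7
!α || β = 4/7 || 4/7 = 4/7
β && α = 4/7 && 3/7 = 3/7
(!α || β) && (β && α) = 4/7 && 3/7 = 3/7
((γ && α) -> (α && !β)) && ((!α || β) && (β && α)) = 1 && 3/7 = 3/7
α -> γ = 3/7 -> 1/7 = 5/7
α -> β = 3/7 -> 4/7 = 1
β -> (α -> β) = 4/7 -> 1 = 1
(α -> γ) -> (β -> (α -> β)) = 5/7 -> 1 = 1
β && γ = 4/7 && 1/7 = 1/7
!α = !3/7 = 4/7
(β && γ) && !α = 1/7 && 4/7 = 1/7
((α -> γ) -> (β -> (α -> β))) -> ((β && γ) && !α) = 1 -> 1/7 = 1/7
(((γ && α) -> (α && !β)) && ((!α || β) && (β && α))) || (((α -> γ) -> (β -> (α -> β))) -> ((β && γ) && !α)) = 3/7 || 1/7 = 3/7
((((β -> γ) || γ) -> !α) -> (γ -> ((α || γ) -> α))) && ((((γ && α) -> (α && !β)) && ((!α || β) && (β && α))) || (((α -> γ) -> (β -> (α -> β))) -> ((β && γ) && !α))) = 1 && 3/7 = 3/7

3/7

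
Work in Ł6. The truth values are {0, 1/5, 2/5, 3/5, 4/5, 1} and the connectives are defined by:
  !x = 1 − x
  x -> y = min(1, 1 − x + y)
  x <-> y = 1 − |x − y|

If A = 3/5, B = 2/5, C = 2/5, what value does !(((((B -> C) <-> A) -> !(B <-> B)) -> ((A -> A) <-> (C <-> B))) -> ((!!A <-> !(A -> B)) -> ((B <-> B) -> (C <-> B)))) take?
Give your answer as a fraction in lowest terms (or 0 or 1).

B -> C = 2/5 -> 2/5 = 1
(B -> C) <-> A = 1 <-> 3/5 = 3/5
B <-> B = 2/5 <-> 2/5 = 1
!(B <-> B) = !1 = 0
((B -> C) <-> A) -> !(B <-> B) = 3/5 -> 0 = 2/5
A -> A = 3/5 -> 3/5 = 1
C <-> B = 2/5 <-> 2/5 = 1
(A -> A) <-> (C <-> B) = 1 <-> 1 = 1
(((B -> C) <-> A) -> !(B <-> B)) -> ((A -> A) <-> (C <-> B)) = 2/5 -> 1 = 1
!A = !3/5 = 2/5
!!A = !2/5 = 3/5
A -> B = 3/5 -> 2/5 = 4/5
!(A -> B) = !4/5 = 1/5
!!A <-> !(A -> B) = 3/5 <-> 1/5 = 3/5
B <-> B = 2/5 <-> 2/5 = 1
C <-> B = 2/5 <-> 2/5 = 1
(B <-> B) -> (C <-> B) = 1 -> 1 = 1
(!!A <-> !(A -> B)) -> ((B <-> B) -> (C <-> B)) = 3/5 -> 1 = 1
((((B -> C) <-> A) -> !(B <-> B)) -> ((A -> A) <-> (C <-> B))) -> ((!!A <-> !(A -> B)) -> ((B <-> B) -> (C <-> B))) = 1 -> 1 = 1
!(((((B -> C) <-> A) -> !(B <-> B)) -> ((A -> A) <-> (C <-> B))) -> ((!!A <-> !(A -> B)) -> ((B <-> B) -> (C <-> B)))) = !1 = 0

0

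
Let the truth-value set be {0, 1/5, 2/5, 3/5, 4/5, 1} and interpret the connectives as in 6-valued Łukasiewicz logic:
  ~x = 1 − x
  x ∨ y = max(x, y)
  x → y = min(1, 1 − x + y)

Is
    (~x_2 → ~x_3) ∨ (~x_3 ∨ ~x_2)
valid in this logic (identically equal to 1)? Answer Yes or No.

Counterexample: take x_2 = 1/5, x_3 = 2/5.
~x_2 = ~1/5 = 4/5
~x_3 = ~2/5 = 3/5
~x_2 → ~x_3 = 4/5 → 3/5 = 4/5
~x_3 = ~2/5 = 3/5
~x_2 = ~1/5 = 4/5
~x_3 ∨ ~x_2 = 3/5 ∨ 4/5 = 4/5
(~x_2 → ~x_3) ∨ (~x_3 ∨ ~x_2) = 4/5 ∨ 4/5 = 4/5
This gives 4/5 ≠ 1.

No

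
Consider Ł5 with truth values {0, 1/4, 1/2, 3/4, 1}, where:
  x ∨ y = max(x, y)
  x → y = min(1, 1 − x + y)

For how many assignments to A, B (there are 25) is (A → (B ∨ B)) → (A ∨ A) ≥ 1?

value 1: 9 assignments (counts)
value 3/4: 3 assignments
value 1/2: 4 assignments
value 1/4: 4 assignments
value 0: 5 assignments
So 9 of the 25 assignments meet the threshold.

9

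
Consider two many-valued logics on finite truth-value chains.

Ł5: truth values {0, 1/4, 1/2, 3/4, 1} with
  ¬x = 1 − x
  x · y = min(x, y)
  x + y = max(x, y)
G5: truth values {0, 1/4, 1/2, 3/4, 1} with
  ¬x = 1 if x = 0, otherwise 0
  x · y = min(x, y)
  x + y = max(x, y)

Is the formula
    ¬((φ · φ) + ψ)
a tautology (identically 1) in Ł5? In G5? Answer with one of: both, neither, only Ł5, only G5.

neither

In Ł5: at φ = 0, ψ = 1/4 the value is 3/4 — not a tautology.
In G5: at φ = 0, ψ = 1/4 the value is 0 — not a tautology.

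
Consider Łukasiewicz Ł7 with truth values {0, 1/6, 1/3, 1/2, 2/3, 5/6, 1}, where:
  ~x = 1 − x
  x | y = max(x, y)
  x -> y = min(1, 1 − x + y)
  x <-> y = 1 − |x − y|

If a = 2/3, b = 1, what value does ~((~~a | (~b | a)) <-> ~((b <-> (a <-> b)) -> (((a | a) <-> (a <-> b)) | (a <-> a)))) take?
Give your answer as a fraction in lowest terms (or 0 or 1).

2/3

~a = ~2/3 = 1/3
~~a = ~1/3 = 2/3
~b = ~1 = 0
~b | a = 0 | 2/3 = 2/3
~~a | (~b | a) = 2/3 | 2/3 = 2/3
a <-> b = 2/3 <-> 1 = 2/3
b <-> (a <-> b) = 1 <-> 2/3 = 2/3
a | a = 2/3 | 2/3 = 2/3
a <-> b = 2/3 <-> 1 = 2/3
(a | a) <-> (a <-> b) = 2/3 <-> 2/3 = 1
a <-> a = 2/3 <-> 2/3 = 1
((a | a) <-> (a <-> b)) | (a <-> a) = 1 | 1 = 1
(b <-> (a <-> b)) -> (((a | a) <-> (a <-> b)) | (a <-> a)) = 2/3 -> 1 = 1
~((b <-> (a <-> b)) -> (((a | a) <-> (a <-> b)) | (a <-> a))) = ~1 = 0
(~~a | (~b | a)) <-> ~((b <-> (a <-> b)) -> (((a | a) <-> (a <-> b)) | (a <-> a))) = 2/3 <-> 0 = 1/3
~((~~a | (~b | a)) <-> ~((b <-> (a <-> b)) -> (((a | a) <-> (a <-> b)) | (a <-> a)))) = ~1/3 = 2/3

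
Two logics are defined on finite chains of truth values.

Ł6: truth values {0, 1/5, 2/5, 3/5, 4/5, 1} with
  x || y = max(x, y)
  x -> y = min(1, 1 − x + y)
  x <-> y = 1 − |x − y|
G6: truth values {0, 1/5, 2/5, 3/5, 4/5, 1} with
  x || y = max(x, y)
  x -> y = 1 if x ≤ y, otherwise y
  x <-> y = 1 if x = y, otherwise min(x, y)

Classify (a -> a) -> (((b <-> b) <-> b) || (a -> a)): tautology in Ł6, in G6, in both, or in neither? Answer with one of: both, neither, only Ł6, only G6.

both

In Ł6: every assignment gives 1 — tautology.
In G6: every assignment gives 1 — tautology.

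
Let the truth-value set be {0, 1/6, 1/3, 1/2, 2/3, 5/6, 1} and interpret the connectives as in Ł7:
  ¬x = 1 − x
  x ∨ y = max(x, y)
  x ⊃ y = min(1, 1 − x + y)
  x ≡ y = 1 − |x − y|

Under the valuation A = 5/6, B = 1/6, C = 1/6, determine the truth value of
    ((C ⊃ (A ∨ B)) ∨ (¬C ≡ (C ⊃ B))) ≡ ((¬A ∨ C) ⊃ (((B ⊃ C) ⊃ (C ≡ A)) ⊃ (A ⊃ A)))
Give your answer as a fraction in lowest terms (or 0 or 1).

A ∨ B = 5/6 ∨ 1/6 = 5/6
C ⊃ (A ∨ B) = 1/6 ⊃ 5/6 = 1
¬C = ¬1/6 = 5/6
C ⊃ B = 1/6 ⊃ 1/6 = 1
¬C ≡ (C ⊃ B) = 5/6 ≡ 1 = 5/6
(C ⊃ (A ∨ B)) ∨ (¬C ≡ (C ⊃ B)) = 1 ∨ 5/6 = 1
¬A = ¬5/6 = 1/6
¬A ∨ C = 1/6 ∨ 1/6 = 1/6
B ⊃ C = 1/6 ⊃ 1/6 = 1
C ≡ A = 1/6 ≡ 5/6 = 1/3
(B ⊃ C) ⊃ (C ≡ A) = 1 ⊃ 1/3 = 1/3
A ⊃ A = 5/6 ⊃ 5/6 = 1
((B ⊃ C) ⊃ (C ≡ A)) ⊃ (A ⊃ A) = 1/3 ⊃ 1 = 1
(¬A ∨ C) ⊃ (((B ⊃ C) ⊃ (C ≡ A)) ⊃ (A ⊃ A)) = 1/6 ⊃ 1 = 1
((C ⊃ (A ∨ B)) ∨ (¬C ≡ (C ⊃ B))) ≡ ((¬A ∨ C) ⊃ (((B ⊃ C) ⊃ (C ≡ A)) ⊃ (A ⊃ A))) = 1 ≡ 1 = 1

1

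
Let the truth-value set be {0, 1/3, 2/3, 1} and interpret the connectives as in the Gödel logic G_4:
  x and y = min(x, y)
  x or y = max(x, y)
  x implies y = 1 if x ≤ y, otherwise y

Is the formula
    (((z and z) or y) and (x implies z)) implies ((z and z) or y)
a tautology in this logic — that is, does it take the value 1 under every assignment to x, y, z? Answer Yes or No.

At x = 1, y = 1/3, z = 1, for instance:
z and z = 1 and 1 = 1
(z and z) or y = 1 or 1/3 = 1
x implies z = 1 implies 1 = 1
((z and z) or y) and (x implies z) = 1 and 1 = 1
(((z and z) or y) and (x implies z)) implies ((z and z) or y) = 1 implies 1 = 1
and checking the remaining 63 assignments likewise gives ≥ 1 in every case.

Yes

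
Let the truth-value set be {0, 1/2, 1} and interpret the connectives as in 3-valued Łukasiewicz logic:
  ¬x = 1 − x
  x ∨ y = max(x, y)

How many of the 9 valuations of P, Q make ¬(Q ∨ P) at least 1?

P = 0, Q = 0 ↦ 1  ≥
P = 0, Q = 1/2 ↦ 1/2  <
P = 0, Q = 1 ↦ 0  <
P = 1/2, Q = 0 ↦ 1/2  <
P = 1/2, Q = 1/2 ↦ 1/2  <
P = 1/2, Q = 1 ↦ 0  <
P = 1, Q = 0 ↦ 0  <
P = 1, Q = 1/2 ↦ 0  <
P = 1, Q = 1 ↦ 0  <
So 1 of the 9 assignments meets the threshold.

1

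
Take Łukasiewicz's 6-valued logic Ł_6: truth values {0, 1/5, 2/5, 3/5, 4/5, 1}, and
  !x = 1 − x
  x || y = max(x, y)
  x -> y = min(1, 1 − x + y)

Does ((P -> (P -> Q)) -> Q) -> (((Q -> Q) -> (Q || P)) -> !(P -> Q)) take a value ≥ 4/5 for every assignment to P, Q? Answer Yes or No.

Counterexample: take P = 0, Q = 4/5.
P -> Q = 0 -> 4/5 = 1
P -> (P -> Q) = 0 -> 1 = 1
(P -> (P -> Q)) -> Q = 1 -> 4/5 = 4/5
Q -> Q = 4/5 -> 4/5 = 1
Q || P = 4/5 || 0 = 4/5
(Q -> Q) -> (Q || P) = 1 -> 4/5 = 4/5
P -> Q = 0 -> 4/5 = 1
!(P -> Q) = !1 = 0
((Q -> Q) -> (Q || P)) -> !(P -> Q) = 4/5 -> 0 = 1/5
((P -> (P -> Q)) -> Q) -> (((Q -> Q) -> (Q || P)) -> !(P -> Q)) = 4/5 -> 1/5 = 2/5
This gives 2/5, which is below 4/5.

No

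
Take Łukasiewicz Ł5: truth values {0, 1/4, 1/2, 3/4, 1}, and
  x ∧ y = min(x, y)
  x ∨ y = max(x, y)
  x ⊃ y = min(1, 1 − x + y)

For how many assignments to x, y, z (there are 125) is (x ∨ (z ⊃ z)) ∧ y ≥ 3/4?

50

value 1: 25 assignments (counts)
value 3/4: 25 assignments (counts)
value 1/2: 25 assignments
value 1/4: 25 assignments
value 0: 25 assignments
So 50 of the 125 assignments meet the threshold.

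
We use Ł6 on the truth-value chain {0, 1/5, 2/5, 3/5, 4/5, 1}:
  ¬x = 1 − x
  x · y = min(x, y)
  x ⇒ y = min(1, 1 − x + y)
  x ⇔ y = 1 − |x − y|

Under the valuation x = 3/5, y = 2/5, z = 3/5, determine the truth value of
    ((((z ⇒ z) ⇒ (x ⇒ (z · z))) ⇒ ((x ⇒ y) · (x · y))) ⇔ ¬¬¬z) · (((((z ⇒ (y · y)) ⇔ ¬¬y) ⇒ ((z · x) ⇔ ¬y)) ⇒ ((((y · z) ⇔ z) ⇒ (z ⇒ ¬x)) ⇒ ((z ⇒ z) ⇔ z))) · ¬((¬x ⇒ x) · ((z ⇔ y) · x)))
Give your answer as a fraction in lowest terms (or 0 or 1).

z ⇒ z = 3/5 ⇒ 3/5 = 1
z · z = 3/5 · 3/5 = 3/5
x ⇒ (z · z) = 3/5 ⇒ 3/5 = 1
(z ⇒ z) ⇒ (x ⇒ (z · z)) = 1 ⇒ 1 = 1
x ⇒ y = 3/5 ⇒ 2/5 = 4/5
x · y = 3/5 · 2/5 = 2/5
(x ⇒ y) · (x · y) = 4/5 · 2/5 = 2/5
((z ⇒ z) ⇒ (x ⇒ (z · z))) ⇒ ((x ⇒ y) · (x · y)) = 1 ⇒ 2/5 = 2/5
¬z = ¬3/5 = 2/5
¬¬z = ¬2/5 = 3/5
¬¬¬z = ¬3/5 = 2/5
(((z ⇒ z) ⇒ (x ⇒ (z · z))) ⇒ ((x ⇒ y) · (x · y))) ⇔ ¬¬¬z = 2/5 ⇔ 2/5 = 1
y · y = 2/5 · 2/5 = 2/5
z ⇒ (y · y) = 3/5 ⇒ 2/5 = 4/5
¬y = ¬2/5 = 3/5
¬¬y = ¬3/5 = 2/5
(z ⇒ (y · y)) ⇔ ¬¬y = 4/5 ⇔ 2/5 = 3/5
z · x = 3/5 · 3/5 = 3/5
¬y = ¬2/5 = 3/5
(z · x) ⇔ ¬y = 3/5 ⇔ 3/5 = 1
((z ⇒ (y · y)) ⇔ ¬¬y) ⇒ ((z · x) ⇔ ¬y) = 3/5 ⇒ 1 = 1
y · z = 2/5 · 3/5 = 2/5
(y · z) ⇔ z = 2/5 ⇔ 3/5 = 4/5
¬x = ¬3/5 = 2/5
z ⇒ ¬x = 3/5 ⇒ 2/5 = 4/5
((y · z) ⇔ z) ⇒ (z ⇒ ¬x) = 4/5 ⇒ 4/5 = 1
z ⇒ z = 3/5 ⇒ 3/5 = 1
(z ⇒ z) ⇔ z = 1 ⇔ 3/5 = 3/5
(((y · z) ⇔ z) ⇒ (z ⇒ ¬x)) ⇒ ((z ⇒ z) ⇔ z) = 1 ⇒ 3/5 = 3/5
(((z ⇒ (y · y)) ⇔ ¬¬y) ⇒ ((z · x) ⇔ ¬y)) ⇒ ((((y · z) ⇔ z) ⇒ (z ⇒ ¬x)) ⇒ ((z ⇒ z) ⇔ z)) = 1 ⇒ 3/5 = 3/5
¬x = ¬3/5 = 2/5
¬x ⇒ x = 2/5 ⇒ 3/5 = 1
z ⇔ y = 3/5 ⇔ 2/5 = 4/5
(z ⇔ y) · x = 4/5 · 3/5 = 3/5
(¬x ⇒ x) · ((z ⇔ y) · x) = 1 · 3/5 = 3/5
¬((¬x ⇒ x) · ((z ⇔ y) · x)) = ¬3/5 = 2/5
((((z ⇒ (y · y)) ⇔ ¬¬y) ⇒ ((z · x) ⇔ ¬y)) ⇒ ((((y · z) ⇔ z) ⇒ (z ⇒ ¬x)) ⇒ ((z ⇒ z) ⇔ z))) · ¬((¬x ⇒ x) · ((z ⇔ y) · x)) = 3/5 · 2/5 = 2/5
((((z ⇒ z) ⇒ (x ⇒ (z · z))) ⇒ ((x ⇒ y) · (x · y))) ⇔ ¬¬¬z) · (((((z ⇒ (y · y)) ⇔ ¬¬y) ⇒ ((z · x) ⇔ ¬y)) ⇒ ((((y · z) ⇔ z) ⇒ (z ⇒ ¬x)) ⇒ ((z ⇒ z) ⇔ z))) · ¬((¬x ⇒ x) · ((z ⇔ y) · x))) = 1 · 2/5 = 2/5

2/5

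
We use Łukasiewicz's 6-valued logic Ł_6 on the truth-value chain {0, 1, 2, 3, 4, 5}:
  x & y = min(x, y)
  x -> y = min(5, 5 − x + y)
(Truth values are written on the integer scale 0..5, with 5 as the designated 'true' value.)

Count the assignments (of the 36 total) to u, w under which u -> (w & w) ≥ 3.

value 5: 21 assignments (counts)
value 4: 5 assignments (counts)
value 3: 4 assignments (counts)
value 2: 3 assignments
value 1: 2 assignments
value 0: 1 assignment
So 30 of the 36 assignments meet the threshold.

30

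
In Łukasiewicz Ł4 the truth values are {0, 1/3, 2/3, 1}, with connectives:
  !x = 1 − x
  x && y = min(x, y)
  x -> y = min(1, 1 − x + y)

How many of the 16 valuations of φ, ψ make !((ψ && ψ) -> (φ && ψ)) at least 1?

1

φ = 0, ψ = 0 ↦ 0  <
φ = 0, ψ = 1/3 ↦ 1/3  <
φ = 0, ψ = 2/3 ↦ 2/3  <
φ = 0, ψ = 1 ↦ 1  ≥
φ = 1/3, ψ = 0 ↦ 0  <
φ = 1/3, ψ = 1/3 ↦ 0  <
φ = 1/3, ψ = 2/3 ↦ 1/3  <
φ = 1/3, ψ = 1 ↦ 2/3  <
φ = 2/3, ψ = 0 ↦ 0  <
φ = 2/3, ψ = 1/3 ↦ 0  <
φ = 2/3, ψ = 2/3 ↦ 0  <
φ = 2/3, ψ = 1 ↦ 1/3  <
φ = 1, ψ = 0 ↦ 0  <
φ = 1, ψ = 1/3 ↦ 0  <
φ = 1, ψ = 2/3 ↦ 0  <
φ = 1, ψ = 1 ↦ 0  <
So 1 of the 16 assignments meets the threshold.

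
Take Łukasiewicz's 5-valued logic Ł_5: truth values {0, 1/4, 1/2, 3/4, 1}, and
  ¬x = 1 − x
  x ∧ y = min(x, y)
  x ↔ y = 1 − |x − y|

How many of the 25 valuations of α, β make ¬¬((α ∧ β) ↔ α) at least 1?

value 1: 15 assignments (counts)
value 3/4: 4 assignments
value 1/2: 3 assignments
value 1/4: 2 assignments
value 0: 1 assignment
So 15 of the 25 assignments meet the threshold.

15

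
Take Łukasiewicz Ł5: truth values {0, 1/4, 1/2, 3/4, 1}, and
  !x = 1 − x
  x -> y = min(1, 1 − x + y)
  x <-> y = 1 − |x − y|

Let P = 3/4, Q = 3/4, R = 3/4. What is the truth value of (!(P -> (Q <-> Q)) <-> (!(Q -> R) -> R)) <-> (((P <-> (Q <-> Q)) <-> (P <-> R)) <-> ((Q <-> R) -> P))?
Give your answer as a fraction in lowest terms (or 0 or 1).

Q <-> Q = 3/4 <-> 3/4 = 1
P -> (Q <-> Q) = 3/4 -> 1 = 1
!(P -> (Q <-> Q)) = !1 = 0
Q -> R = 3/4 -> 3/4 = 1
!(Q -> R) = !1 = 0
!(Q -> R) -> R = 0 -> 3/4 = 1
!(P -> (Q <-> Q)) <-> (!(Q -> R) -> R) = 0 <-> 1 = 0
Q <-> Q = 3/4 <-> 3/4 = 1
P <-> (Q <-> Q) = 3/4 <-> 1 = 3/4
P <-> R = 3/4 <-> 3/4 = 1
(P <-> (Q <-> Q)) <-> (P <-> R) = 3/4 <-> 1 = 3/4
Q <-> R = 3/4 <-> 3/4 = 1
(Q <-> R) -> P = 1 -> 3/4 = 3/4
((P <-> (Q <-> Q)) <-> (P <-> R)) <-> ((Q <-> R) -> P) = 3/4 <-> 3/4 = 1
(!(P -> (Q <-> Q)) <-> (!(Q -> R) -> R)) <-> (((P <-> (Q <-> Q)) <-> (P <-> R)) <-> ((Q <-> R) -> P)) = 0 <-> 1 = 0

0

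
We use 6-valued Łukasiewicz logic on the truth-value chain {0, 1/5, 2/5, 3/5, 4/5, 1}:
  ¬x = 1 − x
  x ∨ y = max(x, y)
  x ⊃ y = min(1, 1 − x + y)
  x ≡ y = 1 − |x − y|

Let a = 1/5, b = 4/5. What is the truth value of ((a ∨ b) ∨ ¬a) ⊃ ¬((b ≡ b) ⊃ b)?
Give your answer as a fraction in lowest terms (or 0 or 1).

2/5

a ∨ b = 1/5 ∨ 4/5 = 4/5
¬a = ¬1/5 = 4/5
(a ∨ b) ∨ ¬a = 4/5 ∨ 4/5 = 4/5
b ≡ b = 4/5 ≡ 4/5 = 1
(b ≡ b) ⊃ b = 1 ⊃ 4/5 = 4/5
¬((b ≡ b) ⊃ b) = ¬4/5 = 1/5
((a ∨ b) ∨ ¬a) ⊃ ¬((b ≡ b) ⊃ b) = 4/5 ⊃ 1/5 = 2/5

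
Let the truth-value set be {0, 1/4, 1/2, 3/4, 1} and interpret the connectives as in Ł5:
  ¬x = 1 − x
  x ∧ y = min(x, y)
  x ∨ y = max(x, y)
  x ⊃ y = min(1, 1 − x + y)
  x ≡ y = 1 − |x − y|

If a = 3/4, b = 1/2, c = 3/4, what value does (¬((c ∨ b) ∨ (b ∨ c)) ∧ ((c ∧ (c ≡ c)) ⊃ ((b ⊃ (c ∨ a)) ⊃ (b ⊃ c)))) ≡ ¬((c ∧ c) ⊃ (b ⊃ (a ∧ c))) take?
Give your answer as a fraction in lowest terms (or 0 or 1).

3/4

c ∨ b = 3/4 ∨ 1/2 = 3/4
b ∨ c = 1/2 ∨ 3/4 = 3/4
(c ∨ b) ∨ (b ∨ c) = 3/4 ∨ 3/4 = 3/4
¬((c ∨ b) ∨ (b ∨ c)) = ¬3/4 = 1/4
c ≡ c = 3/4 ≡ 3/4 = 1
c ∧ (c ≡ c) = 3/4 ∧ 1 = 3/4
c ∨ a = 3/4 ∨ 3/4 = 3/4
b ⊃ (c ∨ a) = 1/2 ⊃ 3/4 = 1
b ⊃ c = 1/2 ⊃ 3/4 = 1
(b ⊃ (c ∨ a)) ⊃ (b ⊃ c) = 1 ⊃ 1 = 1
(c ∧ (c ≡ c)) ⊃ ((b ⊃ (c ∨ a)) ⊃ (b ⊃ c)) = 3/4 ⊃ 1 = 1
¬((c ∨ b) ∨ (b ∨ c)) ∧ ((c ∧ (c ≡ c)) ⊃ ((b ⊃ (c ∨ a)) ⊃ (b ⊃ c))) = 1/4 ∧ 1 = 1/4
c ∧ c = 3/4 ∧ 3/4 = 3/4
a ∧ c = 3/4 ∧ 3/4 = 3/4
b ⊃ (a ∧ c) = 1/2 ⊃ 3/4 = 1
(c ∧ c) ⊃ (b ⊃ (a ∧ c)) = 3/4 ⊃ 1 = 1
¬((c ∧ c) ⊃ (b ⊃ (a ∧ c))) = ¬1 = 0
(¬((c ∨ b) ∨ (b ∨ c)) ∧ ((c ∧ (c ≡ c)) ⊃ ((b ⊃ (c ∨ a)) ⊃ (b ⊃ c)))) ≡ ¬((c ∧ c) ⊃ (b ⊃ (a ∧ c))) = 1/4 ≡ 0 = 3/4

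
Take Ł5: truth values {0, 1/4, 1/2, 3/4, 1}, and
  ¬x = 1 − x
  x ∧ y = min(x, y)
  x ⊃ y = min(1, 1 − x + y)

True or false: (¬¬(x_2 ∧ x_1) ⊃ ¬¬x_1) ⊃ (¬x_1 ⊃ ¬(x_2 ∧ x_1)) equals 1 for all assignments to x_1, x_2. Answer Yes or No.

Yes

At x_1 = 1, x_2 = 1/4, for instance:
x_2 ∧ x_1 = 1/4 ∧ 1 = 1/4
¬(x_2 ∧ x_1) = ¬1/4 = 3/4
¬¬(x_2 ∧ x_1) = ¬3/4 = 1/4
¬x_1 = ¬1 = 0
¬¬x_1 = ¬0 = 1
¬¬(x_2 ∧ x_1) ⊃ ¬¬x_1 = 1/4 ⊃ 1 = 1
¬x_1 ⊃ ¬(x_2 ∧ x_1) = 0 ⊃ 3/4 = 1
(¬¬(x_2 ∧ x_1) ⊃ ¬¬x_1) ⊃ (¬x_1 ⊃ ¬(x_2 ∧ x_1)) = 1 ⊃ 1 = 1
and checking the remaining 24 assignments likewise gives ≥ 1 in every case.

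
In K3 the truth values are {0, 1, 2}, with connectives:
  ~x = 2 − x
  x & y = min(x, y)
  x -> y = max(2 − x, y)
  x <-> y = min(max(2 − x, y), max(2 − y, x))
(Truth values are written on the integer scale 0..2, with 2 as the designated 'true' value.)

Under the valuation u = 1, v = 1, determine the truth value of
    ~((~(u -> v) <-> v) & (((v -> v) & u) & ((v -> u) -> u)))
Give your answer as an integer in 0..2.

u -> v = 1 -> 1 = 1
~(u -> v) = ~1 = 1
~(u -> v) <-> v = 1 <-> 1 = 1
v -> v = 1 -> 1 = 1
(v -> v) & u = 1 & 1 = 1
v -> u = 1 -> 1 = 1
(v -> u) -> u = 1 -> 1 = 1
((v -> v) & u) & ((v -> u) -> u) = 1 & 1 = 1
(~(u -> v) <-> v) & (((v -> v) & u) & ((v -> u) -> u)) = 1 & 1 = 1
~((~(u -> v) <-> v) & (((v -> v) & u) & ((v -> u) -> u))) = ~1 = 1

1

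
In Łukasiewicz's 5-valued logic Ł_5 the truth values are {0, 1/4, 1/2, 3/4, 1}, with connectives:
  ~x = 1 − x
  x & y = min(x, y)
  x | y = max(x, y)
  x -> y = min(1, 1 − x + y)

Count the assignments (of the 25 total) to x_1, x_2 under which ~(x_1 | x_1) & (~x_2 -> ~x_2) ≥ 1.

value 1: 5 assignments (counts)
value 3/4: 5 assignments
value 1/2: 5 assignments
value 1/4: 5 assignments
value 0: 5 assignments
So 5 of the 25 assignments meet the threshold.

5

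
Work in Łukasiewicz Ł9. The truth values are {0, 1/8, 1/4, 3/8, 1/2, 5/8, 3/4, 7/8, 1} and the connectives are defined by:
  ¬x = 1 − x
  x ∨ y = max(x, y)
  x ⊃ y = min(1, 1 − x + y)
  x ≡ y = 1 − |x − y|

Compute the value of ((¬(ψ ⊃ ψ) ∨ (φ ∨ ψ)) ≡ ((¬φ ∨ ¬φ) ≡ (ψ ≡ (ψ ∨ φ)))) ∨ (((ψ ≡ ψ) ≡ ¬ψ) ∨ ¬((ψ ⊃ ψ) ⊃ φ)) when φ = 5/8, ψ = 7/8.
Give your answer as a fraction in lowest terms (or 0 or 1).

1/2

ψ ⊃ ψ = 7/8 ⊃ 7/8 = 1
¬(ψ ⊃ ψ) = ¬1 = 0
φ ∨ ψ = 5/8 ∨ 7/8 = 7/8
¬(ψ ⊃ ψ) ∨ (φ ∨ ψ) = 0 ∨ 7/8 = 7/8
¬φ = ¬5/8 = 3/8
¬φ = ¬5/8 = 3/8
¬φ ∨ ¬φ = 3/8 ∨ 3/8 = 3/8
ψ ∨ φ = 7/8 ∨ 5/8 = 7/8
ψ ≡ (ψ ∨ φ) = 7/8 ≡ 7/8 = 1
(¬φ ∨ ¬φ) ≡ (ψ ≡ (ψ ∨ φ)) = 3/8 ≡ 1 = 3/8
(¬(ψ ⊃ ψ) ∨ (φ ∨ ψ)) ≡ ((¬φ ∨ ¬φ) ≡ (ψ ≡ (ψ ∨ φ))) = 7/8 ≡ 3/8 = 1/2
ψ ≡ ψ = 7/8 ≡ 7/8 = 1
¬ψ = ¬7/8 = 1/8
(ψ ≡ ψ) ≡ ¬ψ = 1 ≡ 1/8 = 1/8
ψ ⊃ ψ = 7/8 ⊃ 7/8 = 1
(ψ ⊃ ψ) ⊃ φ = 1 ⊃ 5/8 = 5/8
¬((ψ ⊃ ψ) ⊃ φ) = ¬5/8 = 3/8
((ψ ≡ ψ) ≡ ¬ψ) ∨ ¬((ψ ⊃ ψ) ⊃ φ) = 1/8 ∨ 3/8 = 3/8
((¬(ψ ⊃ ψ) ∨ (φ ∨ ψ)) ≡ ((¬φ ∨ ¬φ) ≡ (ψ ≡ (ψ ∨ φ)))) ∨ (((ψ ≡ ψ) ≡ ¬ψ) ∨ ¬((ψ ⊃ ψ) ⊃ φ)) = 1/2 ∨ 3/8 = 1/2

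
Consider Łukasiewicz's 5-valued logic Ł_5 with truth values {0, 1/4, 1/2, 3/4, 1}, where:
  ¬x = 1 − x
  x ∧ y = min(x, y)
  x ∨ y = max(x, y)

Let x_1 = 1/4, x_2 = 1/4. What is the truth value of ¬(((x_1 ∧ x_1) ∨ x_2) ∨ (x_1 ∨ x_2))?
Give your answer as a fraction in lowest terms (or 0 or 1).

3/4

x_1 ∧ x_1 = 1/4 ∧ 1/4 = 1/4
(x_1 ∧ x_1) ∨ x_2 = 1/4 ∨ 1/4 = 1/4
x_1 ∨ x_2 = 1/4 ∨ 1/4 = 1/4
((x_1 ∧ x_1) ∨ x_2) ∨ (x_1 ∨ x_2) = 1/4 ∨ 1/4 = 1/4
¬(((x_1 ∧ x_1) ∨ x_2) ∨ (x_1 ∨ x_2)) = ¬1/4 = 3/4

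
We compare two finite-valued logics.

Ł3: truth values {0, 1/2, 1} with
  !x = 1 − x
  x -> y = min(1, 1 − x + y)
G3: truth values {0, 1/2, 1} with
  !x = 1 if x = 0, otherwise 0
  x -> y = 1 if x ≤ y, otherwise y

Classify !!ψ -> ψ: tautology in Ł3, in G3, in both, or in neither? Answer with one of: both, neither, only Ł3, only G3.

only Ł3

In Ł3: every assignment gives 1 — tautology.
In G3: at ψ = 1/2 the value is 1/2 — not a tautology.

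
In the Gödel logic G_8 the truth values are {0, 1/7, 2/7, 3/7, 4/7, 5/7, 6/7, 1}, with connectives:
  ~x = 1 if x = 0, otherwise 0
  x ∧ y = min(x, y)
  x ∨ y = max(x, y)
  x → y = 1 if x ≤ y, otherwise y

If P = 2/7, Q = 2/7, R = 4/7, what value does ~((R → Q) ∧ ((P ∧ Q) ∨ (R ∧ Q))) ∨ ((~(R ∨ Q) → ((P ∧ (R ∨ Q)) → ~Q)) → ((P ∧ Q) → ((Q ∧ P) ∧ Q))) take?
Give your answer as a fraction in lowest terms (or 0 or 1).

R → Q = 4/7 → 2/7 = 2/7
P ∧ Q = 2/7 ∧ 2/7 = 2/7
R ∧ Q = 4/7 ∧ 2/7 = 2/7
(P ∧ Q) ∨ (R ∧ Q) = 2/7 ∨ 2/7 = 2/7
(R → Q) ∧ ((P ∧ Q) ∨ (R ∧ Q)) = 2/7 ∧ 2/7 = 2/7
~((R → Q) ∧ ((P ∧ Q) ∨ (R ∧ Q))) = ~2/7 = 0
R ∨ Q = 4/7 ∨ 2/7 = 4/7
~(R ∨ Q) = ~4/7 = 0
R ∨ Q = 4/7 ∨ 2/7 = 4/7
P ∧ (R ∨ Q) = 2/7 ∧ 4/7 = 2/7
~Q = ~2/7 = 0
(P ∧ (R ∨ Q)) → ~Q = 2/7 → 0 = 0
~(R ∨ Q) → ((P ∧ (R ∨ Q)) → ~Q) = 0 → 0 = 1
P ∧ Q = 2/7 ∧ 2/7 = 2/7
Q ∧ P = 2/7 ∧ 2/7 = 2/7
(Q ∧ P) ∧ Q = 2/7 ∧ 2/7 = 2/7
(P ∧ Q) → ((Q ∧ P) ∧ Q) = 2/7 → 2/7 = 1
(~(R ∨ Q) → ((P ∧ (R ∨ Q)) → ~Q)) → ((P ∧ Q) → ((Q ∧ P) ∧ Q)) = 1 → 1 = 1
~((R → Q) ∧ ((P ∧ Q) ∨ (R ∧ Q))) ∨ ((~(R ∨ Q) → ((P ∧ (R ∨ Q)) → ~Q)) → ((P ∧ Q) → ((Q ∧ P) ∧ Q))) = 0 ∨ 1 = 1

1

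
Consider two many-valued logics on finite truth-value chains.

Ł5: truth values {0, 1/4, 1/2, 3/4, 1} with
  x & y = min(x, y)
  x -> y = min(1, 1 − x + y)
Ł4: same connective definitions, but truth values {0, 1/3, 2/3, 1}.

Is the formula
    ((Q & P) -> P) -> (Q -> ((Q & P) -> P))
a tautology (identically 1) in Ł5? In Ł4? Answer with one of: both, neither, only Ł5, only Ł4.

both

In Ł5: every assignment gives 1 — tautology.
In Ł4: every assignment gives 1 — tautology.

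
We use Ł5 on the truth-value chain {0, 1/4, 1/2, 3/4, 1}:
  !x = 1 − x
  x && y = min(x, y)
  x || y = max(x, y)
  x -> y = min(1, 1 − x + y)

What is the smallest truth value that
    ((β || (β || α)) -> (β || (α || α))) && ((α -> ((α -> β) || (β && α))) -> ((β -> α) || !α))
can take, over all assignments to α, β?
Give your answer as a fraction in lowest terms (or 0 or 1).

1/2

Take α = 1/2, β = 1:
β || α = 1 || 1/2 = 1
β || (β || α) = 1 || 1 = 1
α || α = 1/2 || 1/2 = 1/2
β || (α || α) = 1 || 1/2 = 1
(β || (β || α)) -> (β || (α || α)) = 1 -> 1 = 1
α -> β = 1/2 -> 1 = 1
β && α = 1 && 1/2 = 1/2
(α -> β) || (β && α) = 1 || 1/2 = 1
α -> ((α -> β) || (β && α)) = 1/2 -> 1 = 1
β -> α = 1 -> 1/2 = 1/2
!α = !1/2 = 1/2
(β -> α) || !α = 1/2 || 1/2 = 1/2
(α -> ((α -> β) || (β && α))) -> ((β -> α) || !α) = 1 -> 1/2 = 1/2
((β || (β || α)) -> (β || (α || α))) && ((α -> ((α -> β) || (β && α))) -> ((β -> α) || !α)) = 1 && 1/2 = 1/2
No assignment yields a value below 1/2, so this is the minimum.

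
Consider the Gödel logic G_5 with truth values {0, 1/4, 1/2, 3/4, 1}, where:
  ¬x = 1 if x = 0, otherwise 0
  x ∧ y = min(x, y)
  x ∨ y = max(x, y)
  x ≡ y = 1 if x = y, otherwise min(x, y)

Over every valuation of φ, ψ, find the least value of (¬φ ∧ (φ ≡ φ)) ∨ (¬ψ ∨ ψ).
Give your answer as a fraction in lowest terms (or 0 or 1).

1/4

Take φ = 1/4, ψ = 1/4:
¬φ = ¬1/4 = 0
φ ≡ φ = 1/4 ≡ 1/4 = 1
¬φ ∧ (φ ≡ φ) = 0 ∧ 1 = 0
¬ψ = ¬1/4 = 0
¬ψ ∨ ψ = 0 ∨ 1/4 = 1/4
(¬φ ∧ (φ ≡ φ)) ∨ (¬ψ ∨ ψ) = 0 ∨ 1/4 = 1/4
No assignment yields a value below 1/4, so this is the minimum.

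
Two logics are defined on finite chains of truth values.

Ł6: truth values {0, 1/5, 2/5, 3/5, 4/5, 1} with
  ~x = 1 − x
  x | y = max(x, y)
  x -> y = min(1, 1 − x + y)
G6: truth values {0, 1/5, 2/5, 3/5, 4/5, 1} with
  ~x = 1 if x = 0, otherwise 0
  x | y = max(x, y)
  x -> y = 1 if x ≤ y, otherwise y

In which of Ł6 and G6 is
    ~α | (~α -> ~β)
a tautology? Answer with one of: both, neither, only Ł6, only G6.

In Ł6: at α = 1/5, β = 2/5 the value is 4/5 — not a tautology.
In G6: every assignment gives 1 — tautology.

only G6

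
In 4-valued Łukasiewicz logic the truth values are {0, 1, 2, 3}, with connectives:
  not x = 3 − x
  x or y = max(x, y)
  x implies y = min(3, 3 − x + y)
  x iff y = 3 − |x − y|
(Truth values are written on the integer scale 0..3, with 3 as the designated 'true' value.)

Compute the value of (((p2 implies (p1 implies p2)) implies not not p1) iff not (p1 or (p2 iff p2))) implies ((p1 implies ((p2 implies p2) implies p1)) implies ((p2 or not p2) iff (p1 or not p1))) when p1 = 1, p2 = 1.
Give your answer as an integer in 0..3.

p1 implies p2 = 1 implies 1 = 3
p2 implies (p1 implies p2) = 1 implies 3 = 3
not p1 = not 1 = 2
not not p1 = not 2 = 1
(p2 implies (p1 implies p2)) implies not not p1 = 3 implies 1 = 1
p2 iff p2 = 1 iff 1 = 3
p1 or (p2 iff p2) = 1 or 3 = 3
not (p1 or (p2 iff p2)) = not 3 = 0
((p2 implies (p1 implies p2)) implies not not p1) iff not (p1 or (p2 iff p2)) = 1 iff 0 = 2
p2 implies p2 = 1 implies 1 = 3
(p2 implies p2) implies p1 = 3 implies 1 = 1
p1 implies ((p2 implies p2) implies p1) = 1 implies 1 = 3
not p2 = not 1 = 2
p2 or not p2 = 1 or 2 = 2
not p1 = not 1 = 2
p1 or not p1 = 1 or 2 = 2
(p2 or not p2) iff (p1 or not p1) = 2 iff 2 = 3
(p1 implies ((p2 implies p2) implies p1)) implies ((p2 or not p2) iff (p1 or not p1)) = 3 implies 3 = 3
(((p2 implies (p1 implies p2)) implies not not p1) iff not (p1 or (p2 iff p2))) implies ((p1 implies ((p2 implies p2) implies p1)) implies ((p2 or not p2) iff (p1 or not p1))) = 2 implies 3 = 3

3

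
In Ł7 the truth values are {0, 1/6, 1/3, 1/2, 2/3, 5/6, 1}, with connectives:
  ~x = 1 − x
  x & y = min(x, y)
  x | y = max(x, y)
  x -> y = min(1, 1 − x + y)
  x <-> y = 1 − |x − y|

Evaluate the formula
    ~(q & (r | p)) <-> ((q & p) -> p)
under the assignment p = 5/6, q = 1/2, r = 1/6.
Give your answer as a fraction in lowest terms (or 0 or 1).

1/2

r | p = 1/6 | 5/6 = 5/6
q & (r | p) = 1/2 & 5/6 = 1/2
~(q & (r | p)) = ~1/2 = 1/2
q & p = 1/2 & 5/6 = 1/2
(q & p) -> p = 1/2 -> 5/6 = 1
~(q & (r | p)) <-> ((q & p) -> p) = 1/2 <-> 1 = 1/2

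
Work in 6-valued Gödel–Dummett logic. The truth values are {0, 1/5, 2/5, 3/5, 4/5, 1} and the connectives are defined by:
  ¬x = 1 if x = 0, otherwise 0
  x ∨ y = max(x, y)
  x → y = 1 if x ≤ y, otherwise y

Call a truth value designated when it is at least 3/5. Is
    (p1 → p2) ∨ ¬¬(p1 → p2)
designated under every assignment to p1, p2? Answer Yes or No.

Counterexample: take p1 = 1/5, p2 = 0.
p1 → p2 = 1/5 → 0 = 0
¬(p1 → p2) = ¬0 = 1
¬¬(p1 → p2) = ¬1 = 0
(p1 → p2) ∨ ¬¬(p1 → p2) = 0 ∨ 0 = 0
This gives 0, which is below 3/5.

No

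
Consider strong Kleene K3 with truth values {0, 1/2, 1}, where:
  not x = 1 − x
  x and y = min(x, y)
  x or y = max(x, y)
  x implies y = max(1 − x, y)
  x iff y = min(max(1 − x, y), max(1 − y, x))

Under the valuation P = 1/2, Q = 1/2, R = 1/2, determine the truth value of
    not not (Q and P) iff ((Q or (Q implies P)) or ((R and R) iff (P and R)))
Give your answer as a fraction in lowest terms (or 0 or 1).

1/2

Q and P = 1/2 and 1/2 = 1/2
not (Q and P) = not 1/2 = 1/2
not not (Q and P) = not 1/2 = 1/2
Q implies P = 1/2 implies 1/2 = 1/2
Q or (Q implies P) = 1/2 or 1/2 = 1/2
R and R = 1/2 and 1/2 = 1/2
P and R = 1/2 and 1/2 = 1/2
(R and R) iff (P and R) = 1/2 iff 1/2 = 1/2
(Q or (Q implies P)) or ((R and R) iff (P and R)) = 1/2 or 1/2 = 1/2
not not (Q and P) iff ((Q or (Q implies P)) or ((R and R) iff (P and R))) = 1/2 iff 1/2 = 1/2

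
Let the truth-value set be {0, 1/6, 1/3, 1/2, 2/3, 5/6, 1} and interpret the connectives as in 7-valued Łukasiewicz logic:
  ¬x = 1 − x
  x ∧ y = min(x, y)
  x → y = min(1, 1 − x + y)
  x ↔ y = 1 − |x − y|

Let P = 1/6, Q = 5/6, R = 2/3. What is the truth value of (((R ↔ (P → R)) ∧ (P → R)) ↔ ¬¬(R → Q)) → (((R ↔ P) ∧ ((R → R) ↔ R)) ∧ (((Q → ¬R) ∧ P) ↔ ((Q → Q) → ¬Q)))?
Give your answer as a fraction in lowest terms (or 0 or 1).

P → R = 1/6 → 2/3 = 1
R ↔ (P → R) = 2/3 ↔ 1 = 2/3
P → R = 1/6 → 2/3 = 1
(R ↔ (P → R)) ∧ (P → R) = 2/3 ∧ 1 = 2/3
R → Q = 2/3 → 5/6 = 1
¬(R → Q) = ¬1 = 0
¬¬(R → Q) = ¬0 = 1
((R ↔ (P → R)) ∧ (P → R)) ↔ ¬¬(R → Q) = 2/3 ↔ 1 = 2/3
R ↔ P = 2/3 ↔ 1/6 = 1/2
R → R = 2/3 → 2/3 = 1
(R → R) ↔ R = 1 ↔ 2/3 = 2/3
(R ↔ P) ∧ ((R → R) ↔ R) = 1/2 ∧ 2/3 = 1/2
¬R = ¬2/3 = 1/3
Q → ¬R = 5/6 → 1/3 = 1/2
(Q → ¬R) ∧ P = 1/2 ∧ 1/6 = 1/6
Q → Q = 5/6 → 5/6 = 1
¬Q = ¬5/6 = 1/6
(Q → Q) → ¬Q = 1 → 1/6 = 1/6
((Q → ¬R) ∧ P) ↔ ((Q → Q) → ¬Q) = 1/6 ↔ 1/6 = 1
((R ↔ P) ∧ ((R → R) ↔ R)) ∧ (((Q → ¬R) ∧ P) ↔ ((Q → Q) → ¬Q)) = 1/2 ∧ 1 = 1/2
(((R ↔ (P → R)) ∧ (P → R)) ↔ ¬¬(R → Q)) → (((R ↔ P) ∧ ((R → R) ↔ R)) ∧ (((Q → ¬R) ∧ P) ↔ ((Q → Q) → ¬Q))) = 2/3 → 1/2 = 5/6

5/6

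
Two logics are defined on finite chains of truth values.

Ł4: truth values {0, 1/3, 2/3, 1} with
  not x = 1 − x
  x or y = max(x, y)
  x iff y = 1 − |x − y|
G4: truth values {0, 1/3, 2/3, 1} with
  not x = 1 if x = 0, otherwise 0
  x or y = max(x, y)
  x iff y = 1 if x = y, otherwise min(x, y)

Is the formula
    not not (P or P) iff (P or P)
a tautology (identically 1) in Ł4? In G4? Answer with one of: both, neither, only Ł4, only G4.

In Ł4: every assignment gives 1 — tautology.
In G4: at P = 1/3 the value is 1/3 — not a tautology.

only Ł4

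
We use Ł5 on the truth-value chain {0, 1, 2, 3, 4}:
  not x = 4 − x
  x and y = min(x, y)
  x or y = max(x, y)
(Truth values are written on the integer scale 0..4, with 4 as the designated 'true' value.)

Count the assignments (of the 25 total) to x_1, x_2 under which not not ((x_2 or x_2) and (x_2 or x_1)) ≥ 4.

5

value 4: 5 assignments (counts)
value 3: 5 assignments
value 2: 5 assignments
value 1: 5 assignments
value 0: 5 assignments
So 5 of the 25 assignments meet the threshold.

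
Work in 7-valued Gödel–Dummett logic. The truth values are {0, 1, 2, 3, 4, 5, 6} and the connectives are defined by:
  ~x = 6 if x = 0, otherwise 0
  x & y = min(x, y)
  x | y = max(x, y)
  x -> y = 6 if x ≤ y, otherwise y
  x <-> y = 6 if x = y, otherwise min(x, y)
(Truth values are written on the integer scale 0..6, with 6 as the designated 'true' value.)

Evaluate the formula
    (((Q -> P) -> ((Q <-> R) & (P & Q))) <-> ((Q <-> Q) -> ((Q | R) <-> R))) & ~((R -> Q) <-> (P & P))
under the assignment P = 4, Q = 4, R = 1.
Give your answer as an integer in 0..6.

Q -> P = 4 -> 4 = 6
Q <-> R = 4 <-> 1 = 1
P & Q = 4 & 4 = 4
(Q <-> R) & (P & Q) = 1 & 4 = 1
(Q -> P) -> ((Q <-> R) & (P & Q)) = 6 -> 1 = 1
Q <-> Q = 4 <-> 4 = 6
Q | R = 4 | 1 = 4
(Q | R) <-> R = 4 <-> 1 = 1
(Q <-> Q) -> ((Q | R) <-> R) = 6 -> 1 = 1
((Q -> P) -> ((Q <-> R) & (P & Q))) <-> ((Q <-> Q) -> ((Q | R) <-> R)) = 1 <-> 1 = 6
R -> Q = 1 -> 4 = 6
P & P = 4 & 4 = 4
(R -> Q) <-> (P & P) = 6 <-> 4 = 4
~((R -> Q) <-> (P & P)) = ~4 = 0
(((Q -> P) -> ((Q <-> R) & (P & Q))) <-> ((Q <-> Q) -> ((Q | R) <-> R))) & ~((R -> Q) <-> (P & P)) = 6 & 0 = 0

0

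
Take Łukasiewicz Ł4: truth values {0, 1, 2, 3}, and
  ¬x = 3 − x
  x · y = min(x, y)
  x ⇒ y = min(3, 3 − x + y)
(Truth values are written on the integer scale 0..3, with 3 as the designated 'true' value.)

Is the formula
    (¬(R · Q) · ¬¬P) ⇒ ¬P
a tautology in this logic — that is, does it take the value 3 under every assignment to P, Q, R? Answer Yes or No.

Counterexample: take P = 2, Q = 0, R = 0.
R · Q = 0 · 0 = 0
¬(R · Q) = ¬0 = 3
¬P = ¬2 = 1
¬¬P = ¬1 = 2
¬(R · Q) · ¬¬P = 3 · 2 = 2
¬P = ¬2 = 1
(¬(R · Q) · ¬¬P) ⇒ ¬P = 2 ⇒ 1 = 2
This gives 2 ≠ 3.

No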